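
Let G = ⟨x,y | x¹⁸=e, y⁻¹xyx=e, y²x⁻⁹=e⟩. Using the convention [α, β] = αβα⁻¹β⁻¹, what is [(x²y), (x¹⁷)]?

[(x²y), (x¹⁷)] = (x²y)·(x¹⁷)·(x²y)⁻¹·(x¹⁷)⁻¹.
  (x²y) · (x¹⁷) = x³y
  (x³y) · (x²y⁻¹) = x
  x · x = x²

Answer: x²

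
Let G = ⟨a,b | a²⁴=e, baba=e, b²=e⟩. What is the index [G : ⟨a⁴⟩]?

First find ord(a⁴) by computing successive powers:
  (a⁴)¹ = a⁴, (a⁴)² = a⁸, (a⁴)³ = a¹², (a⁴)⁴ = a¹⁶, (a⁴)⁵ = a²⁰, (a⁴)⁶ = e.
So |⟨a⁴⟩| = ord(a⁴) = 6. With |G| = 48, by Lagrange [G : ⟨a⁴⟩] = 48/6 = 8.

Answer: 8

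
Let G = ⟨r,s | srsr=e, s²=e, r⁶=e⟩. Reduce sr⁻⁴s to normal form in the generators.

Multiply left to right, reducing at each step:
  s · r⁻⁴ = r⁴s
  (r⁴s) · s = r⁴

Answer: r⁴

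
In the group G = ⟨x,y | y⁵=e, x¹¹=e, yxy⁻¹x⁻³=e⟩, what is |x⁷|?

Compute successive powers until reaching e:
  (x⁷)¹ = x⁷, (x⁷)² = x³, (x⁷)³ = x¹⁰, (x⁷)⁴ = x⁶, (x⁷)⁵ = x², (x⁷)⁶ = x⁹, (x⁷)⁷ = x⁵, (x⁷)⁸ = x, (x⁷)⁹ = x⁸, (x⁷)¹⁰ = x⁴, (x⁷)¹¹ = e.
The smallest positive k with (x⁷)ᵏ = e is 11.

Answer: 11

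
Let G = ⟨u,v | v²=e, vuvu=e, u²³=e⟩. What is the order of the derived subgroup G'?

G' = [G, G] is generated by all commutators. The generator-pair commutators are: [u, v] = u².
The subgroup they normally generate is {e, u, u², u³, u⁴, u⁵, u⁶, u⁷, u⁸, u⁹, u¹⁰, u¹¹, u¹², u¹³, u¹⁴, u¹⁵, u¹⁶, u¹⁷, u¹⁸, u¹⁹, u²⁰, u²¹, u²²}, of order 23.
Check: |G/G'| = 46/23 = 2 is the order of the abelianisation.

Answer: 23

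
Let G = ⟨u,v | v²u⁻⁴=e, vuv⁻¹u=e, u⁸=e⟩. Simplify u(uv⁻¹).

Compute u · (uv⁻¹) by multiplying left to right and reducing via the relations at each step:
  u · u = u²
  (u²) · v⁻¹ = u²v⁻¹

Answer: u²v⁻¹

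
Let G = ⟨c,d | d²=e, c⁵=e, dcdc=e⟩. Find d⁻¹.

The order of d is 2 (smallest k with dᵏ = e), so d⁻¹ = d¹ = d.
Check: d · d → d · d = e, giving e as required.

Answer: d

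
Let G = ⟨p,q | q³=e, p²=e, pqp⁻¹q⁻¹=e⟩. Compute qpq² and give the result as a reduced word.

Multiply left to right, reducing at each step:
  q · p = pq
  (pq) · q² = p

Answer: p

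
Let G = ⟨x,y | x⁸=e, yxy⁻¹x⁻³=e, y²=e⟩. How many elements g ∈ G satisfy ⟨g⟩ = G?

⟨g⟩ = G would require ord(g) = |G| = 16, but the maximum element order in G is 8 < 16. So G is not cyclic and no single element generates it: the count is 0.

Answer: 0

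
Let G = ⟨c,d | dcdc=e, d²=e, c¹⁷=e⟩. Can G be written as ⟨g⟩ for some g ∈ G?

Every cyclic group is abelian. But c·d = cd while d·c = c¹⁶d, so c·d ≠ d·c and G is not abelian. Hence G is not cyclic.

Answer: No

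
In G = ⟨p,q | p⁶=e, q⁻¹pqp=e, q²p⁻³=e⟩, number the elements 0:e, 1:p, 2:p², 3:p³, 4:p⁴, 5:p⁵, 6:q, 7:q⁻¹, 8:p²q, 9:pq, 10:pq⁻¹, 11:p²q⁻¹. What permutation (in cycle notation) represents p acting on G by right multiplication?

(0 1 2 3 4 5)(6 11 10 7 8 9)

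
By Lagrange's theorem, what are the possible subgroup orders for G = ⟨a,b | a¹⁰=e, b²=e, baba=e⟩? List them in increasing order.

|G| = 20 = 2² · 5. By Lagrange's theorem the order of any subgroup divides 20; the divisors of 20 are 1, 2, 4, 5, 10, 20.

Answer: 1, 2, 4, 5, 10, 20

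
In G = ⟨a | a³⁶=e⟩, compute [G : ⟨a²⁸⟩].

First find ord(a²⁸) by computing successive powers:
  (a²⁸)¹ = a²⁸, (a²⁸)² = a²⁰, (a²⁸)³ = a¹², (a²⁸)⁴ = a⁴, (a²⁸)⁵ = a³², (a²⁸)⁶ = a²⁴, (a²⁸)⁷ = a¹⁶, (a²⁸)⁸ = a⁸, (a²⁸)⁹ = e.
So |⟨a²⁸⟩| = ord(a²⁸) = 9. With |G| = 36, by Lagrange [G : ⟨a²⁸⟩] = 36/9 = 4.

Answer: 4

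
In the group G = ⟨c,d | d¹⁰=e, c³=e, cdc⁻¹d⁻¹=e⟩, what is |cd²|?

Compute successive powers until reaching e:
  (cd²)¹ = cd², (cd²)² = c²d⁴, (cd²)³ = d⁶, (cd²)⁴ = cd⁸, (cd²)⁵ = c², (cd²)⁶ = d², (cd²)⁷ = cd⁴, (cd²)⁸ = c²d⁶, (cd²)⁹ = d⁸, (cd²)¹⁰ = c, (cd²)¹¹ = c²d², (cd²)¹² = d⁴, (cd²)¹³ = cd⁶, (cd²)¹⁴ = c²d⁸, (cd²)¹⁵ = e.
The smallest positive k with (cd²)ᵏ = e is 15.

Answer: 15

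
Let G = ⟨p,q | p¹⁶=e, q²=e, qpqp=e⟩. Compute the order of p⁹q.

Compute successive powers until reaching e:
  (p⁹q)¹ = p⁹q, (p⁹q)² = e.
The smallest positive k with (p⁹q)ᵏ = e is 2.

Answer: 2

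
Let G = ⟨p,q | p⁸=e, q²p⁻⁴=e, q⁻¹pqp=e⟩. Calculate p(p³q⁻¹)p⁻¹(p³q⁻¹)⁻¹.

[p, (p³q⁻¹)] = p·(p³q⁻¹)·p⁻¹·(p³q⁻¹)⁻¹.
  p · (p³q⁻¹) = q
  q · (p⁷) = pq
  (pq) · (p³q) = p²

Answer: p²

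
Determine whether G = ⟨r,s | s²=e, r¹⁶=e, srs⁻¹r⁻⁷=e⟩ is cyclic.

Every cyclic group is abelian. But r·s = rs while s·r = r⁷s, so r·s ≠ s·r and G is not abelian. Hence G is not cyclic.

Answer: No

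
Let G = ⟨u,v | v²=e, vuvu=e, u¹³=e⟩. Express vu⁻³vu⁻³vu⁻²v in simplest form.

Multiply left to right, reducing at each step:
  v · u⁻³ = u³v
  (u³v) · v = u³
  (u³) · u⁻³ = e
  e · v = v
  v · u⁻² = u²v
  (u²v) · v = u²

Answer: u²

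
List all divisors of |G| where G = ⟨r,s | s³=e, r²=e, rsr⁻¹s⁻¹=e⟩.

|G| = 6 = 2 · 3. By Lagrange's theorem the order of any subgroup divides 6; the divisors of 6 are 1, 2, 3, 6.

Answer: 1, 2, 3, 6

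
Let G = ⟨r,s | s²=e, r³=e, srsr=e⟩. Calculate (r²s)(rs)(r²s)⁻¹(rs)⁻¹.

[(r²s), (rs)] = (r²s)·(rs)·(r²s)⁻¹·(rs)⁻¹.
  (r²s) · (rs) = r
  r · (r²s) = s
  s · (rs) = r²

Answer: r²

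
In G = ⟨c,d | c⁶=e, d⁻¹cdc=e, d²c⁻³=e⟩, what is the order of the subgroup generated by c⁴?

|⟨c⁴⟩| equals the order of c⁴. Compute successive powers until reaching e:
  (c⁴)¹ = c⁴, (c⁴)² = c², (c⁴)³ = e.
The smallest positive k with (c⁴)ᵏ = e is 3, so |⟨c⁴⟩| = 3.

Answer: 3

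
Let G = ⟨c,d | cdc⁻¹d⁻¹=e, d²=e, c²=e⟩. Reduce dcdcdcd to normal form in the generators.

Multiply left to right, reducing at each step:
  d · c = cd
  (cd) · d = c
  c · c = e
  e · d = d
  d · c = cd
  (cd) · d = c

Answer: c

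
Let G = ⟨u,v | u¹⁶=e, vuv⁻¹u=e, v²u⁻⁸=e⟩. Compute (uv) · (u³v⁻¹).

Compute (uv) · (u³v⁻¹) by multiplying left to right and reducing via the relations at each step:
  (uv) · u³ = u⁶v⁻¹
  (u⁶v⁻¹) · v⁻¹ = u¹⁴

Answer: u¹⁴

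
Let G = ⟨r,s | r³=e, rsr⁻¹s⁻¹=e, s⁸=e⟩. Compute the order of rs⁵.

Compute successive powers until reaching e:
  (rs⁵)¹ = rs⁵, (rs⁵)² = r²s², (rs⁵)³ = s⁷, (rs⁵)⁴ = rs⁴, (rs⁵)⁵ = r²s, (rs⁵)⁶ = s⁶, (rs⁵)⁷ = rs³, (rs⁵)⁸ = r², (rs⁵)⁹ = s⁵, (rs⁵)¹⁰ = rs², (rs⁵)¹¹ = r²s⁷, (rs⁵)¹² = s⁴, (rs⁵)¹³ = rs, (rs⁵)¹⁴ = r²s⁶, (rs⁵)¹⁵ = s³, (rs⁵)¹⁶ = r, (rs⁵)¹⁷ = r²s⁵, (rs⁵)¹⁸ = s², (rs⁵)¹⁹ = rs⁷, (rs⁵)²⁰ = r²s⁴, (rs⁵)²¹ = s, (rs⁵)²² = rs⁶, (rs⁵)²³ = r²s³, (rs⁵)²⁴ = e.
The smallest positive k with (rs⁵)ᵏ = e is 24.

Answer: 24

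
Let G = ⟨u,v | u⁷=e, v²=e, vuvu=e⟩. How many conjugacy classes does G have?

The conjugacy classes (representative and size) are:
  [e] (size 1), [u⁶] (size 2), [u⁵] (size 2), [u⁴] (size 2), [uv] (size 7).
Class equation: 1 + 2 + 2 + 2 + 7 = 14 = |G|. So G has 5 conjugacy classes.

Answer: 5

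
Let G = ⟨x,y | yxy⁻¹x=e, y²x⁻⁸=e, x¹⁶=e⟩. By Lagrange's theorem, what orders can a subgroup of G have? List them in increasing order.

|G| = 32 = 2⁵. By Lagrange's theorem the order of any subgroup divides 32; the divisors of 32 are 1, 2, 4, 8, 16, 32.

Answer: 1, 2, 4, 8, 16, 32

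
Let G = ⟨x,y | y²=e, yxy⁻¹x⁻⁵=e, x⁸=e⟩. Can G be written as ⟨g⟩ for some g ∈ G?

Every cyclic group is abelian. But x·y = xy while y·x = x⁵y, so x·y ≠ y·x and G is not abelian. Hence G is not cyclic.

Answer: No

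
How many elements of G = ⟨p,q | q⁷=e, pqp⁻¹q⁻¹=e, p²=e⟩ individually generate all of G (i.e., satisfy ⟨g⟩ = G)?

G is cyclic of order 14. An element generates G iff its order is 14, and a cyclic group of order 14 has exactly φ(14) = 6 such elements.

Answer: 6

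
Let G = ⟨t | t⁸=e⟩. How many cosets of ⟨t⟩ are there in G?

First find ord(t) by computing successive powers:
  t¹ = t, t² = t², t³ = t³, t⁴ = t⁴, t⁵ = t⁵, t⁶ = t⁶, t⁷ = t⁷, t⁸ = e.
So |⟨t⟩| = ord(t) = 8. With |G| = 8, by Lagrange [G : ⟨t⟩] = 8/8 = 1.

Answer: 1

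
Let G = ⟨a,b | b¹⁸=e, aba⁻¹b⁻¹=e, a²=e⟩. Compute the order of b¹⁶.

Compute successive powers until reaching e:
  (b¹⁶)¹ = b¹⁶, (b¹⁶)² = b¹⁴, (b¹⁶)³ = b¹², (b¹⁶)⁴ = b¹⁰, (b¹⁶)⁵ = b⁸, (b¹⁶)⁶ = b⁶, (b¹⁶)⁷ = b⁴, (b¹⁶)⁸ = b², (b¹⁶)⁹ = e.
The smallest positive k with (b¹⁶)ᵏ = e is 9.

Answer: 9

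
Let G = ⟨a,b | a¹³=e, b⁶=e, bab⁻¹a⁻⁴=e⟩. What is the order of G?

Enumerate words in the generators, reducing via the relations: the distinct elements are
  {a, b, e, ab, a², a³, a⁴, a⁵, a⁶, a⁷, a⁸, a⁹, b², b³, b⁴, b⁵, ab², ab³, ab⁴, ab⁵, a²b, a³b, a¹², a¹¹, a¹⁰, a⁴b, a⁵b, a⁶b, a⁷b, a⁸b, a⁹b, a²b², a²b³, a²b⁴, a²b⁵, a³b², a³b³, a³b⁴, a³b⁵, a¹²b, a¹¹b, a¹⁰b, a⁴b², a⁴b³, a⁴b⁴, a⁴b⁵, a⁵b², a⁵b³, a⁵b⁴, a⁵b⁵, a⁶b², a⁶b³, a⁶b⁴, a⁶b⁵, a⁷b², a⁷b³, a⁷b⁴, a⁷b⁵, a⁸b², a⁸b³, a⁸b⁴, a⁸b⁵, a⁹b², a⁹b³, a⁹b⁴, a⁹b⁵, a¹²b², a¹²b³, a¹²b⁴, a¹²b⁵, a¹¹b², a¹¹b³, a¹¹b⁴, a¹¹b⁵, a¹⁰b², a¹⁰b³, a¹⁰b⁴, a¹⁰b⁵}.
No further products give new elements, so |G| = 78.

Answer: 78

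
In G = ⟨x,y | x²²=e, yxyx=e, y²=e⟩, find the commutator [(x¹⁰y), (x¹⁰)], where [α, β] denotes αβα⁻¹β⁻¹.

[(x¹⁰y), (x¹⁰)] = (x¹⁰y)·(x¹⁰)·(x¹⁰y)⁻¹·(x¹⁰)⁻¹.
  (x¹⁰y) · (x¹⁰) = y
  y · (x¹⁰y) = x¹²
  (x¹²) · (x¹²) = x²

Answer: x²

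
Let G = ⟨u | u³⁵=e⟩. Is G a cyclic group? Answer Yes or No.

|G| = 35. The element u has order 35 (its powers give 35 distinct elements), so ⟨u⟩ = G and G is cyclic.

Answer: Yes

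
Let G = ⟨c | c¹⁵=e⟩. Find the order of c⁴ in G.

Compute successive powers until reaching e:
  (c⁴)¹ = c⁴, (c⁴)² = c⁸, (c⁴)³ = c¹², (c⁴)⁴ = c, (c⁴)⁵ = c⁵, (c⁴)⁶ = c⁹, (c⁴)⁷ = c¹³, (c⁴)⁸ = c², (c⁴)⁹ = c⁶, (c⁴)¹⁰ = c¹⁰, (c⁴)¹¹ = c¹⁴, (c⁴)¹² = c³, (c⁴)¹³ = c⁷, (c⁴)¹⁴ = c¹¹, (c⁴)¹⁵ = e.
The smallest positive k with (c⁴)ᵏ = e is 15.

Answer: 15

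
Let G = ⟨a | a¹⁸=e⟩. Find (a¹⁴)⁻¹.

The order of (a¹⁴) is 9 (smallest k with (a¹⁴)ᵏ = e), so (a¹⁴)⁻¹ = (a¹⁴)⁸ = a⁴.
Check: (a¹⁴) · (a⁴) → (a¹⁴) · a⁴ = e, giving e as required.

Answer: a⁴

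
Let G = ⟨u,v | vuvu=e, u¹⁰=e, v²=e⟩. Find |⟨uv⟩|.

|⟨uv⟩| equals the order of uv. Compute successive powers until reaching e:
  (uv)¹ = uv, (uv)² = e.
The smallest positive k with (uv)ᵏ = e is 2, so |⟨uv⟩| = 2.

Answer: 2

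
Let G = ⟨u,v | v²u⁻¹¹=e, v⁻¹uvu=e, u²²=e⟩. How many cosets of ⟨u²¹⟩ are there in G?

First find ord(u²¹) by computing successive powers:
  (u²¹)¹ = u²¹, (u²¹)² = u²⁰, (u²¹)³ = u¹⁹, (u²¹)⁴ = u¹⁸, (u²¹)⁵ = u¹⁷, (u²¹)⁶ = u¹⁶, (u²¹)⁷ = u¹⁵, (u²¹)⁸ = u¹⁴, (u²¹)⁹ = u¹³, (u²¹)¹⁰ = u¹², (u²¹)¹¹ = u¹¹, (u²¹)¹² = u¹⁰, (u²¹)¹³ = u⁹, (u²¹)¹⁴ = u⁸, (u²¹)¹⁵ = u⁷, (u²¹)¹⁶ = u⁶, (u²¹)¹⁷ = u⁵, (u²¹)¹⁸ = u⁴, (u²¹)¹⁹ = u³, (u²¹)²⁰ = u², (u²¹)²¹ = u, (u²¹)²² = e.
So |⟨u²¹⟩| = ord(u²¹) = 22. With |G| = 44, by Lagrange [G : ⟨u²¹⟩] = 44/22 = 2.

Answer: 2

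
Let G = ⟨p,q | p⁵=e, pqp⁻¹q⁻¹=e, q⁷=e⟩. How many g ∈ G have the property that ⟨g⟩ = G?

G is cyclic of order 35. An element generates G iff its order is 35, and a cyclic group of order 35 has exactly φ(35) = 24 such elements.

Answer: 24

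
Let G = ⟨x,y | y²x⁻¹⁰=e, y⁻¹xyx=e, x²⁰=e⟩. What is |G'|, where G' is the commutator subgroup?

G' = [G, G] is generated by all commutators. The generator-pair commutators are: [x, y] = x².
The subgroup they normally generate is {e, x², x⁴, x⁶, x⁸, x¹⁰, x¹², x¹⁴, x¹⁶, x¹⁸}, of order 10.
Check: |G/G'| = 40/10 = 4 is the order of the abelianisation.

Answer: 10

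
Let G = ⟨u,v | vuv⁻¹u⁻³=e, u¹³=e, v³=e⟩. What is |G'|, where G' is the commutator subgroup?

G' = [G, G] is generated by all commutators. The generator-pair commutators are: [u, v] = u¹¹.
The subgroup they normally generate is {e, u, u², u³, u⁴, u⁵, u⁶, u⁷, u⁸, u⁹, u¹⁰, u¹¹, u¹²}, of order 13.
Check: |G/G'| = 39/13 = 3 is the order of the abelianisation.

Answer: 13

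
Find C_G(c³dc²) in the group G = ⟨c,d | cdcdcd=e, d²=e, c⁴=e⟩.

⟨c³dc²⟩ ⊆ C_G(c³dc²) since powers of c³dc² commute with c³dc²; so |C_G(c³dc²)| ≥ |⟨c³dc²⟩| = 3.
By orbit–stabilizer, |C_G(c³dc²)| = |G| / |conj. class of c³dc²| = 24 / 8 = 3.
The 3 elements commuting with c³dc² are {e, c²dc, c³dc²}.

Answer: {e, c²dc, c³dc²}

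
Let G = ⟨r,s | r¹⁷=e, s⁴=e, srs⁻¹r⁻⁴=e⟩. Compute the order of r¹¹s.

Compute successive powers until reaching e:
  (r¹¹s)¹ = r¹¹s, (r¹¹s)² = r⁴s², (r¹¹s)³ = r¹⁰s³, (r¹¹s)⁴ = e.
The smallest positive k with (r¹¹s)ᵏ = e is 4.

Answer: 4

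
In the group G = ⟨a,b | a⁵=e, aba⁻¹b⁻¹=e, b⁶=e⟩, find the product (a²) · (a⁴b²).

Compute (a²) · (a⁴b²) by multiplying left to right and reducing via the relations at each step:
  (a²) · a⁴ = a
  a · b² = ab²

Answer: ab²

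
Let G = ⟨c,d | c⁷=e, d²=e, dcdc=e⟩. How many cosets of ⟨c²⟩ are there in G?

First find ord(c²) by computing successive powers:
  (c²)¹ = c², (c²)² = c⁴, (c²)³ = c⁶, (c²)⁴ = c, (c²)⁵ = c³, (c²)⁶ = c⁵, (c²)⁷ = e.
So |⟨c²⟩| = ord(c²) = 7. With |G| = 14, by Lagrange [G : ⟨c²⟩] = 14/7 = 2.

Answer: 2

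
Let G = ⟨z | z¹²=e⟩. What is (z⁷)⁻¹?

The order of (z⁷) is 12 (smallest k with (z⁷)ᵏ = e), so (z⁷)⁻¹ = (z⁷)¹¹ = z⁵.
Check: (z⁷) · (z⁵) → (z⁷) · z⁵ = e, giving e as required.

Answer: z⁵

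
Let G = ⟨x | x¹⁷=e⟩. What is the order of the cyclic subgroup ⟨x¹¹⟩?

|⟨x¹¹⟩| equals the order of x¹¹. Compute successive powers until reaching e:
  (x¹¹)¹ = x¹¹, (x¹¹)² = x⁵, (x¹¹)³ = x¹⁶, (x¹¹)⁴ = x¹⁰, (x¹¹)⁵ = x⁴, (x¹¹)⁶ = x¹⁵, (x¹¹)⁷ = x⁹, (x¹¹)⁸ = x³, (x¹¹)⁹ = x¹⁴, (x¹¹)¹⁰ = x⁸, (x¹¹)¹¹ = x², (x¹¹)¹² = x¹³, (x¹¹)¹³ = x⁷, (x¹¹)¹⁴ = x, (x¹¹)¹⁵ = x¹², (x¹¹)¹⁶ = x⁶, (x¹¹)¹⁷ = e.
The smallest positive k with (x¹¹)ᵏ = e is 17, so |⟨x¹¹⟩| = 17.

Answer: 17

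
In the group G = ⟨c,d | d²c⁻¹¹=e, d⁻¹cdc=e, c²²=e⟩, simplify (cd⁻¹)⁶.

Compute successive powers of (cd⁻¹), reducing at each step:
  (cd⁻¹)²: (cd⁻¹) · c = d⁻¹;   (d⁻¹) · d⁻¹ = c¹¹
  (cd⁻¹)³: (c¹¹) · c = c¹²;   (c¹²) · d⁻¹ = cd
  (cd⁻¹)⁴: (cd) · c = d;   d · d⁻¹ = e
  (cd⁻¹)⁵: e · c = c;   c · d⁻¹ = cd⁻¹
  (cd⁻¹)⁶: (cd⁻¹) · c = d⁻¹;   (d⁻¹) · d⁻¹ = c¹¹

Answer: c¹¹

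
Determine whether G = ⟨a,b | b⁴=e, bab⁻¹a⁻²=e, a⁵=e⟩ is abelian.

a·b = ab but b·a = a²b, so a·b ≠ b·a and G is not abelian.

Answer: No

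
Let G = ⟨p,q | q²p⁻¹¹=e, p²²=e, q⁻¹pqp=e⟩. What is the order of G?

Enumerate words in the generators, reducing via the relations: the distinct elements are
  {e, p, q, pq, p², p³, p⁴, p⁵, p⁶, p⁷, p⁸, p⁹, p²q, p²¹, p²⁰, p³q, p¹², p¹³, p¹¹, p¹⁰, p¹⁴, p¹⁵, p¹⁶, p¹⁷, p¹⁸, p¹⁹, p⁴q, p⁵q, p⁶q, p⁷q, p⁸q, p⁹q, q⁻¹, pq⁻¹, p¹⁰q, p²q⁻¹, p³q⁻¹, p⁴q⁻¹, p⁵q⁻¹, p⁶q⁻¹, p⁷q⁻¹, p⁸q⁻¹, p⁹q⁻¹, p¹⁰q⁻¹}.
No further products give new elements, so |G| = 44.

Answer: 44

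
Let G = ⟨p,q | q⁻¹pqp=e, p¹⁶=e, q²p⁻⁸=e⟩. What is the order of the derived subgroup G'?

G' = [G, G] is generated by all commutators. The generator-pair commutators are: [p, q] = p².
The subgroup they normally generate is {e, p², p⁴, p⁶, p⁸, p¹⁰, p¹², p¹⁴}, of order 8.
Check: |G/G'| = 32/8 = 4 is the order of the abelianisation.

Answer: 8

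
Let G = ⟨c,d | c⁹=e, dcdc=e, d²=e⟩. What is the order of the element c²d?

Compute successive powers until reaching e:
  (c²d)¹ = c²d, (c²d)² = e.
The smallest positive k with (c²d)ᵏ = e is 2.

Answer: 2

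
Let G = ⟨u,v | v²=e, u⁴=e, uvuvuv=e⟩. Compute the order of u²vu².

Compute successive powers until reaching e:
  (u²vu²)¹ = u²vu², (u²vu²)² = e.
The smallest positive k with (u²vu²)ᵏ = e is 2.

Answer: 2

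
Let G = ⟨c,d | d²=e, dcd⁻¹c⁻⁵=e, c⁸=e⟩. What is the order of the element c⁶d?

Compute successive powers until reaching e:
  (c⁶d)¹ = c⁶d, (c⁶d)² = c⁴, (c⁶d)³ = c²d, (c⁶d)⁴ = e.
The smallest positive k with (c⁶d)ᵏ = e is 4.

Answer: 4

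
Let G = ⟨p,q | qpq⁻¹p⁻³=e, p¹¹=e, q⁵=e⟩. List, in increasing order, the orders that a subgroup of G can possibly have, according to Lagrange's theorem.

|G| = 55 = 5 · 11. By Lagrange's theorem the order of any subgroup divides 55; the divisors of 55 are 1, 5, 11, 55.

Answer: 1, 5, 11, 55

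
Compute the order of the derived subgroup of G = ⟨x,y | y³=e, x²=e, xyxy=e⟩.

G' = [G, G] is generated by all commutators. The generator-pair commutators are: [x, y] = y.
The subgroup they normally generate is {e, y, y²}, of order 3.
Check: |G/G'| = 6/3 = 2 is the order of the abelianisation.

Answer: 3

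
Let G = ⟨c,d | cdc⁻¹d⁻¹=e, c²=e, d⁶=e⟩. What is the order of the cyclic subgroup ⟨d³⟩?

|⟨d³⟩| equals the order of d³. Compute successive powers until reaching e:
  (d³)¹ = d³, (d³)² = e.
The smallest positive k with (d³)ᵏ = e is 2, so |⟨d³⟩| = 2.

Answer: 2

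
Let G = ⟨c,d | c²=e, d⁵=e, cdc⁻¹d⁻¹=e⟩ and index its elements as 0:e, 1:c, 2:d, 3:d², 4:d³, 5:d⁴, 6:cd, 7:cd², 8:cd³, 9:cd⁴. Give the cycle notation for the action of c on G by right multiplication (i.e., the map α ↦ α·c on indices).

(0 1)(2 6)(3 7)(4 8)(5 9)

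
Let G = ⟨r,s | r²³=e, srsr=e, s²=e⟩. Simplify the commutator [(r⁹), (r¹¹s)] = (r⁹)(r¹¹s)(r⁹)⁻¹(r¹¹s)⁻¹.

[(r⁹), (r¹¹s)] = (r⁹)·(r¹¹s)·(r⁹)⁻¹·(r¹¹s)⁻¹.
  (r⁹) · (r¹¹s) = r²⁰s
  (r²⁰s) · (r¹⁴) = r⁶s
  (r⁶s) · (r¹¹s) = r¹⁸

Answer: r¹⁸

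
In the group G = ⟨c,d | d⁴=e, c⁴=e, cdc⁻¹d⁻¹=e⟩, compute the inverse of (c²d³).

The order of (c²d³) is 4 (smallest k with (c²d³)ᵏ = e), so (c²d³)⁻¹ = (c²d³)³ = c²d.
Check: (c²d³) · (c²d) → (c²d³) · c² = d³;   (d³) · d = e, giving e as required.

Answer: c²d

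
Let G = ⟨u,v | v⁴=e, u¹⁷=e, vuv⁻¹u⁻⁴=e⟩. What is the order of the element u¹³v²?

Compute successive powers until reaching e:
  (u¹³v²)¹ = u¹³v², (u¹³v²)² = e.
The smallest positive k with (u¹³v²)ᵏ = e is 2.

Answer: 2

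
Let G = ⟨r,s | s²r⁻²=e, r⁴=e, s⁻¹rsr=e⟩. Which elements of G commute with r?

⟨r⟩ ⊆ C_G(r) since powers of r commute with r; so |C_G(r)| ≥ |⟨r⟩| = 4.
By orbit–stabilizer, |C_G(r)| = |G| / |conj. class of r| = 8 / 2 = 4.
The 4 elements commuting with r are {e, r, r², r³}.

Answer: {e, r, r², r³}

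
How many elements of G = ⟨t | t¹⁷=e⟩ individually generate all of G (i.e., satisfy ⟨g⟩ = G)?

G is cyclic of order 17. An element generates G iff its order is 17, and a cyclic group of order 17 has exactly φ(17) = 16 such elements.

Answer: 16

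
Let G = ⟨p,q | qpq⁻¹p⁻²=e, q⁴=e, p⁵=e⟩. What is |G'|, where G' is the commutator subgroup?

G' = [G, G] is generated by all commutators. The generator-pair commutators are: [p, q] = p⁴.
The subgroup they normally generate is {e, p, p², p³, p⁴}, of order 5.
Check: |G/G'| = 20/5 = 4 is the order of the abelianisation.

Answer: 5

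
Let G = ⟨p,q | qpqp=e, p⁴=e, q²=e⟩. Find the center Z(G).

An element z ∈ Z(G) iff z commutes with every generator.
For example p² is central: (p²)·p = p³ = p·(p²); (p²)·q = p²q = q·(p²).
Whereas p ∉ Z(G) since p·q = pq ≠ p³q = q·p.
Checking each of the 8 elements this way gives Z(G) = {e, p²}, of order 2.

Answer: {e, p²}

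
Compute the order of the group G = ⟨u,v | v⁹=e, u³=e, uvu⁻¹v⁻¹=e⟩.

Enumerate words in the generators, reducing via the relations: the distinct elements are
  {e, u, v, uv, u², v², v³, v⁴, v⁵, v⁶, v⁷, v⁸, uv², uv³, uv⁴, uv⁵, uv⁶, uv⁷, uv⁸, u²v, u²v², u²v³, u²v⁴, u²v⁵, u²v⁶, u²v⁷, u²v⁸}.
No further products give new elements, so |G| = 27.

Answer: 27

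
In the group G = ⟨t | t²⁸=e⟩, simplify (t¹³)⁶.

Compute successive powers of (t¹³), reducing at each step:
  (t¹³)²: (t¹³) · t¹³ = t²⁶
  (t¹³)³: (t²⁶) · t¹³ = t¹¹
  (t¹³)⁴: (t¹¹) · t¹³ = t²⁴
  (t¹³)⁵: (t²⁴) · t¹³ = t⁹
  (t¹³)⁶: (t⁹) · t¹³ = t²²

Answer: t²²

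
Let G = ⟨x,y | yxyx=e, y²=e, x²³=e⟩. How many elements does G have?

Enumerate words in the generators, reducing via the relations: the distinct elements are
  {e, x, y, xy, x², x³, x⁴, x⁵, x⁶, x⁷, x⁸, x⁹, x²y, x²², x²¹, x²⁰, x³y, x¹², x¹³, x¹¹, x¹⁰, x¹⁴, x¹⁵, x¹⁶, x¹⁷, x¹⁸, x¹⁹, x⁴y, x⁵y, x⁶y, x⁷y, x⁸y, x⁹y, x²²y, x²¹y, x²⁰y, x¹²y, x¹³y, x¹¹y, x¹⁰y, x¹⁴y, x¹⁵y, x¹⁶y, x¹⁷y, x¹⁸y, x¹⁹y}.
No further products give new elements, so |G| = 46.

Answer: 46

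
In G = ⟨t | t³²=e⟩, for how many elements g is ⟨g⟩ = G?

G is cyclic of order 32. An element generates G iff its order is 32, and a cyclic group of order 32 has exactly φ(32) = 16 such elements.

Answer: 16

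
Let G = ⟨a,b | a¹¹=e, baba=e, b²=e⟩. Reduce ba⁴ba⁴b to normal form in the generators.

Multiply left to right, reducing at each step:
  b · a⁴ = a⁷b
  (a⁷b) · b = a⁷
  (a⁷) · a⁴ = e
  e · b = b

Answer: b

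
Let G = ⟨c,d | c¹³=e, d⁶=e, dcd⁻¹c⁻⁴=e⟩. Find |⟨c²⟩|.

|⟨c²⟩| equals the order of c². Compute successive powers until reaching e:
  (c²)¹ = c², (c²)² = c⁴, (c²)³ = c⁶, (c²)⁴ = c⁸, (c²)⁵ = c¹⁰, (c²)⁶ = c¹², (c²)⁷ = c, (c²)⁸ = c³, (c²)⁹ = c⁵, (c²)¹⁰ = c⁷, (c²)¹¹ = c⁹, (c²)¹² = c¹¹, (c²)¹³ = e.
The smallest positive k with (c²)ᵏ = e is 13, so |⟨c²⟩| = 13.

Answer: 13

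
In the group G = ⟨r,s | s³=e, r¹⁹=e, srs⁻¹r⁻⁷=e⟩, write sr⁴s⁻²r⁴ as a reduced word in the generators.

Multiply left to right, reducing at each step:
  s · r⁴ = r⁹s
  (r⁹s) · s⁻² = r⁹s²
  (r⁹s²) · r⁴ = r¹⁵s²

Answer: r¹⁵s²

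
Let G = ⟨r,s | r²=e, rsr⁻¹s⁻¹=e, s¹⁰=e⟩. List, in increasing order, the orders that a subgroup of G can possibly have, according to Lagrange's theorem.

|G| = 20 = 2² · 5. By Lagrange's theorem the order of any subgroup divides 20; the divisors of 20 are 1, 2, 4, 5, 10, 20.

Answer: 1, 2, 4, 5, 10, 20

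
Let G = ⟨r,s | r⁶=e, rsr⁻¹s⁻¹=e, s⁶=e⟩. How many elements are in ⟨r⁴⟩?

|⟨r⁴⟩| equals the order of r⁴. Compute successive powers until reaching e:
  (r⁴)¹ = r⁴, (r⁴)² = r², (r⁴)³ = e.
The smallest positive k with (r⁴)ᵏ = e is 3, so |⟨r⁴⟩| = 3.

Answer: 3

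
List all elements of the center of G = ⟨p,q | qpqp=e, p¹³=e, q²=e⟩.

An element z ∈ Z(G) iff z commutes with every generator.
For example e is central: e·p = p = p·e; e·q = q = q·e.
Whereas p ∉ Z(G) since p·q = pq ≠ p¹²q = q·p.
Checking each of the 26 elements this way gives Z(G) = {e}, of order 1.

Answer: {e}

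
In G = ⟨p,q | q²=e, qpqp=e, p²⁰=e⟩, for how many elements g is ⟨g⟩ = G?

⟨g⟩ = G would require ord(g) = |G| = 40, but the maximum element order in G is 20 < 40. So G is not cyclic and no single element generates it: the count is 0.

Answer: 0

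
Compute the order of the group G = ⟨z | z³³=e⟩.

G is generated by a single element, so G is cyclic. The relator gives z³³ = e and no smaller power is forced to be e, so the 33 powers {e, z, z², z³, z⁴, z⁵, z⁶, z⁷, z⁸, z⁹, z²², z²³, z²¹, z²⁰, z²⁴, z²⁵, z²⁶, z²⁷, z²⁸, z²⁹, z³², z³¹, z³⁰, z¹², z¹³, z¹¹, z¹⁰, z¹⁴, z¹⁵, z¹⁶, z¹⁷, z¹⁸, z¹⁹} are distinct. Hence |G| = 33.

Answer: 33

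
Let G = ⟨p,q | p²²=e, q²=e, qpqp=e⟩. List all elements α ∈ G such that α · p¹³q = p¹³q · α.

⟨p¹³q⟩ ⊆ C_G(p¹³q) since powers of p¹³q commute with p¹³q; so |C_G(p¹³q)| ≥ |⟨p¹³q⟩| = 2.
By orbit–stabilizer, |C_G(p¹³q)| = |G| / |conj. class of p¹³q| = 44 / 11 = 4.
The 4 elements commuting with p¹³q are {e, p¹¹, p²q, p¹³q}.

Answer: {e, p¹¹, p²q, p¹³q}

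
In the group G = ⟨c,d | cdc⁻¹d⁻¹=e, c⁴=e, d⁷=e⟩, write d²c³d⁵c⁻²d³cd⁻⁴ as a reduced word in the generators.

Multiply left to right, reducing at each step:
  (d²) · c³ = c³d²
  (c³d²) · d⁵ = c³
  (c³) · c⁻² = c
  c · d³ = cd³
  (cd³) · c = c²d³
  (c²d³) · d⁻⁴ = c²d⁶

Answer: c²d⁶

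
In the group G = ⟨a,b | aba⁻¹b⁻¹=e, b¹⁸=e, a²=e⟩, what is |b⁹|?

Compute successive powers until reaching e:
  (b⁹)¹ = b⁹, (b⁹)² = e.
The smallest positive k with (b⁹)ᵏ = e is 2.

Answer: 2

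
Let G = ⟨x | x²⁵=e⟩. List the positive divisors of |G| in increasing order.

|G| = 25 = 5². By Lagrange's theorem the order of any subgroup divides 25; the divisors of 25 are 1, 5, 25.

Answer: 1, 5, 25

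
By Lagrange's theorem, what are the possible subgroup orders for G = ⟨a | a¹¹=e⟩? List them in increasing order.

|G| = 11 = 11. By Lagrange's theorem the order of any subgroup divides 11; the divisors of 11 are 1, 11.

Answer: 1, 11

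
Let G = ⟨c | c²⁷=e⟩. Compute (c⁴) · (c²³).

Compute (c⁴) · (c²³) by multiplying left to right and reducing via the relations at each step:
  (c⁴) · c²³ = e

Answer: e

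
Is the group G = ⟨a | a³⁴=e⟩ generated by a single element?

|G| = 34. The element a has order 34 (its powers give 34 distinct elements), so ⟨a⟩ = G and G is cyclic.

Answer: Yes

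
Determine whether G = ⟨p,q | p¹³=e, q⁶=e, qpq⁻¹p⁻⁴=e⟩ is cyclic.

Every cyclic group is abelian. But p·q = pq while q·p = p⁴q, so p·q ≠ q·p and G is not abelian. Hence G is not cyclic.

Answer: No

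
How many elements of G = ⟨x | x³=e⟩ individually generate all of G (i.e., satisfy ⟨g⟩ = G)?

G is cyclic of order 3. An element generates G iff its order is 3, and a cyclic group of order 3 has exactly φ(3) = 2 such elements.

Answer: 2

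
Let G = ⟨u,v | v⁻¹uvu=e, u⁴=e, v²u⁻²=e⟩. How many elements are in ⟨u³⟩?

|⟨u³⟩| equals the order of u³. Compute successive powers until reaching e:
  (u³)¹ = u³, (u³)² = u², (u³)³ = u, (u³)⁴ = e.
The smallest positive k with (u³)ᵏ = e is 4, so |⟨u³⟩| = 4.

Answer: 4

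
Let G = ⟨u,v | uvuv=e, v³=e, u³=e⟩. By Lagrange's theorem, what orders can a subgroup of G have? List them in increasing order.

|G| = 12 = 2² · 3. By Lagrange's theorem the order of any subgroup divides 12; the divisors of 12 are 1, 2, 3, 4, 6, 12.

Answer: 1, 2, 3, 4, 6, 12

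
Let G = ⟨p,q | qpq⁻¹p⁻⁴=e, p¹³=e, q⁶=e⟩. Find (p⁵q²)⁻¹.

The order of (p⁵q²) is 3 (smallest k with (p⁵q²)ᵏ = e), so (p⁵q²)⁻¹ = (p⁵q²)² = p⁷q⁴.
Check: (p⁵q²) · (p⁷q⁴) → (p⁵q²) · p⁷ = q²;   (q²) · q⁴ = e, giving e as required.

Answer: p⁷q⁴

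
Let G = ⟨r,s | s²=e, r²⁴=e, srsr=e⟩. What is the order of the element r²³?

Compute successive powers until reaching e:
  (r²³)¹ = r²³, (r²³)² = r²², (r²³)³ = r²¹, (r²³)⁴ = r²⁰, (r²³)⁵ = r¹⁹, (r²³)⁶ = r¹⁸, (r²³)⁷ = r¹⁷, (r²³)⁸ = r¹⁶, (r²³)⁹ = r¹⁵, (r²³)¹⁰ = r¹⁴, (r²³)¹¹ = r¹³, (r²³)¹² = r¹², (r²³)¹³ = r¹¹, (r²³)¹⁴ = r¹⁰, (r²³)¹⁵ = r⁹, (r²³)¹⁶ = r⁸, (r²³)¹⁷ = r⁷, (r²³)¹⁸ = r⁶, (r²³)¹⁹ = r⁵, (r²³)²⁰ = r⁴, (r²³)²¹ = r³, (r²³)²² = r², (r²³)²³ = r, (r²³)²⁴ = e.
The smallest positive k with (r²³)ᵏ = e is 24.

Answer: 24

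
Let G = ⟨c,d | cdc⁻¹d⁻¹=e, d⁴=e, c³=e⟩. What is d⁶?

Compute successive powers of d, reducing at each step:
  d²: d · d = d²
  d³: (d²) · d = d³
  d⁴: (d³) · d = e
  d⁵: e · d = d
  d⁶: d · d = d²

Answer: d²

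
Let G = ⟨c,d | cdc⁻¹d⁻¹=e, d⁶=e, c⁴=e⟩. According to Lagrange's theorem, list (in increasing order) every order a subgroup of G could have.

|G| = 24 = 2³ · 3. By Lagrange's theorem the order of any subgroup divides 24; the divisors of 24 are 1, 2, 3, 4, 6, 8, 12, 24.

Answer: 1, 2, 3, 4, 6, 8, 12, 24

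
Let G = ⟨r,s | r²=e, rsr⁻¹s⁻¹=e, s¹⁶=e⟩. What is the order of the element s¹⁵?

Compute successive powers until reaching e:
  (s¹⁵)¹ = s¹⁵, (s¹⁵)² = s¹⁴, (s¹⁵)³ = s¹³, (s¹⁵)⁴ = s¹², (s¹⁵)⁵ = s¹¹, (s¹⁵)⁶ = s¹⁰, (s¹⁵)⁷ = s⁹, (s¹⁵)⁸ = s⁸, (s¹⁵)⁹ = s⁷, (s¹⁵)¹⁰ = s⁶, (s¹⁵)¹¹ = s⁵, (s¹⁵)¹² = s⁴, (s¹⁵)¹³ = s³, (s¹⁵)¹⁴ = s², (s¹⁵)¹⁵ = s, (s¹⁵)¹⁶ = e.
The smallest positive k with (s¹⁵)ᵏ = e is 16.

Answer: 16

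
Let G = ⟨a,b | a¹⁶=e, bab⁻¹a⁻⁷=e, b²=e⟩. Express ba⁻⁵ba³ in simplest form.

Multiply left to right, reducing at each step:
  b · a⁻⁵ = a¹³b
  (a¹³b) · b = a¹³
  (a¹³) · a³ = e

Answer: e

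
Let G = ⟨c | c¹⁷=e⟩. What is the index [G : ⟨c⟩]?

First find ord(c) by computing successive powers:
  c¹ = c, c² = c², c³ = c³, c⁴ = c⁴, c⁵ = c⁵, c⁶ = c⁶, c⁷ = c⁷, c⁸ = c⁸, c⁹ = c⁹, c¹⁰ = c¹⁰, c¹¹ = c¹¹, c¹² = c¹², c¹³ = c¹³, c¹⁴ = c¹⁴, c¹⁵ = c¹⁵, c¹⁶ = c¹⁶, c¹⁷ = e.
So |⟨c⟩| = ord(c) = 17. With |G| = 17, by Lagrange [G : ⟨c⟩] = 17/17 = 1.

Answer: 1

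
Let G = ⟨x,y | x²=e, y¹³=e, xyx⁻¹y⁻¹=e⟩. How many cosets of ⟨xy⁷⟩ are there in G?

First find ord(xy⁷) by computing successive powers:
  (xy⁷)¹ = xy⁷, (xy⁷)² = y, (xy⁷)³ = xy⁸, (xy⁷)⁴ = y², (xy⁷)⁵ = xy⁹, (xy⁷)⁶ = y³, (xy⁷)⁷ = xy¹⁰, (xy⁷)⁸ = y⁴, (xy⁷)⁹ = xy¹¹, (xy⁷)¹⁰ = y⁵, (xy⁷)¹¹ = xy¹², (xy⁷)¹² = y⁶, (xy⁷)¹³ = x, (xy⁷)¹⁴ = y⁷, (xy⁷)¹⁵ = xy, (xy⁷)¹⁶ = y⁸, (xy⁷)¹⁷ = xy², (xy⁷)¹⁸ = y⁹, (xy⁷)¹⁹ = xy³, (xy⁷)²⁰ = y¹⁰, (xy⁷)²¹ = xy⁴, (xy⁷)²² = y¹¹, (xy⁷)²³ = xy⁵, (xy⁷)²⁴ = y¹², (xy⁷)²⁵ = xy⁶, (xy⁷)²⁶ = e.
So |⟨xy⁷⟩| = ord(xy⁷) = 26. With |G| = 26, by Lagrange [G : ⟨xy⁷⟩] = 26/26 = 1.

Answer: 1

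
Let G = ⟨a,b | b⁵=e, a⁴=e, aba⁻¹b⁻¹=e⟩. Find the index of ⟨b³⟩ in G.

First find ord(b³) by computing successive powers:
  (b³)¹ = b³, (b³)² = b, (b³)³ = b⁴, (b³)⁴ = b², (b³)⁵ = e.
So |⟨b³⟩| = ord(b³) = 5. With |G| = 20, by Lagrange [G : ⟨b³⟩] = 20/5 = 4.

Answer: 4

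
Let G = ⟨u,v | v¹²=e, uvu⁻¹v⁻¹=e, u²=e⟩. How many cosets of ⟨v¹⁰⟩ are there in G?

First find ord(v¹⁰) by computing successive powers:
  (v¹⁰)¹ = v¹⁰, (v¹⁰)² = v⁸, (v¹⁰)³ = v⁶, (v¹⁰)⁴ = v⁴, (v¹⁰)⁵ = v², (v¹⁰)⁶ = e.
So |⟨v¹⁰⟩| = ord(v¹⁰) = 6. With |G| = 24, by Lagrange [G : ⟨v¹⁰⟩] = 24/6 = 4.

Answer: 4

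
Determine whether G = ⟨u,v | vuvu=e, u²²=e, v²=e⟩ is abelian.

u·v = uv but v·u = u²¹v, so u·v ≠ v·u and G is not abelian.

Answer: No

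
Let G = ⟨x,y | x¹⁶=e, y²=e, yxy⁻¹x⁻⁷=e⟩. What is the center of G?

An element z ∈ Z(G) iff z commutes with every generator.
For example x⁸ is central: (x⁸)·x = x⁹ = x·(x⁸); (x⁸)·y = x⁸y = y·(x⁸).
Whereas x ∉ Z(G) since x·y = xy ≠ x⁷y = y·x.
Checking each of the 32 elements this way gives Z(G) = {e, x⁸}, of order 2.

Answer: {e, x⁸}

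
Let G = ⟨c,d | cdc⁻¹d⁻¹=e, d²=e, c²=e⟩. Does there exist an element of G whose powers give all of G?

|G| = 4, but the maximum element order in G is 2 < 4. No single element generates all of G, so G is not cyclic.

Answer: No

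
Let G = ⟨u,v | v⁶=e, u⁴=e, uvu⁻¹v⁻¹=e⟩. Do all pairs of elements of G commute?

Each pair of generators commutes: u·v = uv = v·u. Since the generators pairwise commute, every element of G commutes with every other, so G is abelian.

Answer: Yes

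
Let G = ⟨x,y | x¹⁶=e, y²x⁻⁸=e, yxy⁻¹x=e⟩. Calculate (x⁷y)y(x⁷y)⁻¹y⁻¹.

[(x⁷y), y] = (x⁷y)·y·(x⁷y)⁻¹·y⁻¹.
  (x⁷y) · y = x¹⁵
  (x¹⁵) · (x⁷y⁻¹) = x⁶y⁻¹
  (x⁶y⁻¹) · (y⁻¹) = x¹⁴

Answer: x¹⁴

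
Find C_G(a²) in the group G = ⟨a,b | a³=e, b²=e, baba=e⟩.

⟨a²⟩ ⊆ C_G(a²) since powers of a² commute with a²; so |C_G(a²)| ≥ |⟨a²⟩| = 3.
By orbit–stabilizer, |C_G(a²)| = |G| / |conj. class of a²| = 6 / 2 = 3.
The 3 elements commuting with a² are {e, a, a²}.

Answer: {e, a, a²}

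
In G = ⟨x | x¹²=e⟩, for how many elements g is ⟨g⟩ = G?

G is cyclic of order 12. An element generates G iff its order is 12, and a cyclic group of order 12 has exactly φ(12) = 4 such elements.

Answer: 4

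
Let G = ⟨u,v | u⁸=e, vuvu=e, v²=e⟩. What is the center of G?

An element z ∈ Z(G) iff z commutes with every generator.
For example u⁴ is central: (u⁴)·u = u⁵ = u·(u⁴); (u⁴)·v = u⁴v = v·(u⁴).
Whereas u ∉ Z(G) since u·v = uv ≠ u⁷v = v·u.
Checking each of the 16 elements this way gives Z(G) = {e, u⁴}, of order 2.

Answer: {e, u⁴}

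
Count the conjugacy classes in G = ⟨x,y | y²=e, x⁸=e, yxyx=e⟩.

The conjugacy classes (representative and size) are:
  [e] (size 1), [x] (size 2), [x⁶] (size 2), [x³] (size 2), [x⁴] (size 1), [y] (size 4), [x⁵y] (size 4).
Class equation: 1 + 2 + 2 + 2 + 1 + 4 + 4 = 16 = |G|. So G has 7 conjugacy classes.

Answer: 7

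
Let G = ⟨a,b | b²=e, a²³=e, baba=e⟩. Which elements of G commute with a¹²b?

⟨a¹²b⟩ ⊆ C_G(a¹²b) since powers of a¹²b commute with a¹²b; so |C_G(a¹²b)| ≥ |⟨a¹²b⟩| = 2.
By orbit–stabilizer, |C_G(a¹²b)| = |G| / |conj. class of a¹²b| = 46 / 23 = 2.
The 2 elements commuting with a¹²b are {e, a¹²b}.

Answer: {e, a¹²b}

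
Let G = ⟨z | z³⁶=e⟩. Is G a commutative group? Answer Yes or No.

G has a single generator, so G is cyclic and hence abelian.

Answer: Yes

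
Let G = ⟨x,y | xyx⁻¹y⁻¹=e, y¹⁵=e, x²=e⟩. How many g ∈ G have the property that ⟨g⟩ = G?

G is cyclic of order 30. An element generates G iff its order is 30, and a cyclic group of order 30 has exactly φ(30) = 8 such elements.

Answer: 8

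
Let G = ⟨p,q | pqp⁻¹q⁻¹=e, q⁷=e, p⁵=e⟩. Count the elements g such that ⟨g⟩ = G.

G is cyclic of order 35. An element generates G iff its order is 35, and a cyclic group of order 35 has exactly φ(35) = 24 such elements.

Answer: 24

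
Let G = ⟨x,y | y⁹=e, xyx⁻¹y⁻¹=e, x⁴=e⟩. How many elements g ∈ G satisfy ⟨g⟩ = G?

G is cyclic of order 36. An element generates G iff its order is 36, and a cyclic group of order 36 has exactly φ(36) = 12 such elements.

Answer: 12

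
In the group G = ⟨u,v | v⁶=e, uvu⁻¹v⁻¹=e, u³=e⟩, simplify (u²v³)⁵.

Compute successive powers of (u²v³), reducing at each step:
  (u²v³)²: (u²v³) · u² = uv³;   (uv³) · v³ = u
  (u²v³)³: u · u² = e;   e · v³ = v³
  (u²v³)⁴: (v³) · u² = u²v³;   (u²v³) · v³ = u²
  (u²v³)⁵: (u²) · u² = u;   u · v³ = uv³

Answer: uv³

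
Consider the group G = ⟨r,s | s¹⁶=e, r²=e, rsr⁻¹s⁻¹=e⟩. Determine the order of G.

Enumerate words in the generators, reducing via the relations: the distinct elements are
  {e, r, s, rs, s², s³, s⁴, s⁵, s⁶, s⁷, s⁸, s⁹, rs², rs³, rs⁴, rs⁵, rs⁶, rs⁷, rs⁸, rs⁹, s¹², s¹³, s¹¹, s¹⁰, s¹⁴, s¹⁵, rs¹², rs¹³, rs¹¹, rs¹⁰, rs¹⁴, rs¹⁵}.
No further products give new elements, so |G| = 32.

Answer: 32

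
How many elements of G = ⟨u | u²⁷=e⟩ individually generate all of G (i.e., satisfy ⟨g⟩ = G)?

G is cyclic of order 27. An element generates G iff its order is 27, and a cyclic group of order 27 has exactly φ(27) = 18 such elements.

Answer: 18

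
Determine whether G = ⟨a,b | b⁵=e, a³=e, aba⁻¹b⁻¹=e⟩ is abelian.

Each pair of generators commutes: a·b = ab = b·a. Since the generators pairwise commute, every element of G commutes with every other, so G is abelian.

Answer: Yes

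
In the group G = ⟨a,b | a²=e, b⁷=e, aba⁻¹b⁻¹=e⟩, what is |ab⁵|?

Compute successive powers until reaching e:
  (ab⁵)¹ = ab⁵, (ab⁵)² = b³, (ab⁵)³ = ab, (ab⁵)⁴ = b⁶, (ab⁵)⁵ = ab⁴, (ab⁵)⁶ = b², (ab⁵)⁷ = a, (ab⁵)⁸ = b⁵, (ab⁵)⁹ = ab³, (ab⁵)¹⁰ = b, (ab⁵)¹¹ = ab⁶, (ab⁵)¹² = b⁴, (ab⁵)¹³ = ab², (ab⁵)¹⁴ = e.
The smallest positive k with (ab⁵)ᵏ = e is 14.

Answer: 14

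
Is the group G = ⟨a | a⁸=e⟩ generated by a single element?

|G| = 8. The element a has order 8 (its powers give 8 distinct elements), so ⟨a⟩ = G and G is cyclic.

Answer: Yes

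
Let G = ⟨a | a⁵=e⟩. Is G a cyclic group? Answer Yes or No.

|G| = 5. The element a has order 5 (its powers give 5 distinct elements), so ⟨a⟩ = G and G is cyclic.

Answer: Yes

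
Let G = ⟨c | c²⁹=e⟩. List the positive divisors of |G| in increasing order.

|G| = 29 = 29. By Lagrange's theorem the order of any subgroup divides 29; the divisors of 29 are 1, 29.

Answer: 1, 29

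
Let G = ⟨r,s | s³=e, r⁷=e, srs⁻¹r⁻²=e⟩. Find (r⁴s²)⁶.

Compute successive powers of (r⁴s²), reducing at each step:
  (r⁴s²)²: (r⁴s²) · r⁴ = r⁶s²;   (r⁶s²) · s² = r⁶s
  (r⁴s²)³: (r⁶s) · r⁴ = s;   s · s² = e
  (r⁴s²)⁴: e · r⁴ = r⁴;   (r⁴) · s² = r⁴s²
  (r⁴s²)⁵: (r⁴s²) · r⁴ = r⁶s²;   (r⁶s²) · s² = r⁶s
  (r⁴s²)⁶: (r⁶s) · r⁴ = s;   s · s² = e

Answer: e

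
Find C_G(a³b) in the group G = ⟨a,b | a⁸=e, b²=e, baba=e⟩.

⟨a³b⟩ ⊆ C_G(a³b) since powers of a³b commute with a³b; so |C_G(a³b)| ≥ |⟨a³b⟩| = 2.
By orbit–stabilizer, |C_G(a³b)| = |G| / |conj. class of a³b| = 16 / 4 = 4.
The 4 elements commuting with a³b are {e, a⁴, a⁷b, a³b}.

Answer: {e, a⁴, a⁷b, a³b}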